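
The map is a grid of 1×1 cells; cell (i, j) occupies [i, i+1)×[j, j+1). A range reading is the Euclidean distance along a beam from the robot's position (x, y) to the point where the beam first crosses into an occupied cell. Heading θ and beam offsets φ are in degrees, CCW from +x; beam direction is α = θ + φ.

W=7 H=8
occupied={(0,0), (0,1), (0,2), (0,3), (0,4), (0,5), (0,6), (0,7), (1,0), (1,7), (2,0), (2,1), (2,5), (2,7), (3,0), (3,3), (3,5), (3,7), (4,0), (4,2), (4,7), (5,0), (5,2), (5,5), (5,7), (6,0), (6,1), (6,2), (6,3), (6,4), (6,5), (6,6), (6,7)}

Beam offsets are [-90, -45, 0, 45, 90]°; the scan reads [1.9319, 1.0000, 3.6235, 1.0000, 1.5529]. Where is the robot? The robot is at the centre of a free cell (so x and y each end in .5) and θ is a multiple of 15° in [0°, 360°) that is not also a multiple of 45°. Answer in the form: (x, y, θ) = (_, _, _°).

Enumerate (i+0.5, j+0.5, θ) over the 23 free cells and 16 admissible headings. For each, cast all 5 beams and compare to the given ranges.
  (5.5, 3.5, 255°): beam 1 = 1.5529 ≠ 1.9319 ✗
  (1.5, 5.5, 120°): beam 1 = 0.5774 ≠ 1.9319 ✗
  (3.5, 4.5, 255°): beam 1 = 2.5882 ≠ 1.9319 ✗
  (1.5, 2.5, 345°): beam 1 = 1.5529 ≠ 1.9319 ✗
  …
  (4.5, 6.5, 285°): r_1=1.9319, r_2=1.0000, r_3=3.6235, r_4=1.0000, r_5=1.5529 — all match ✓
No second candidate reproduces the full scan.

(x, y, θ) = (4.5, 6.5, 285°)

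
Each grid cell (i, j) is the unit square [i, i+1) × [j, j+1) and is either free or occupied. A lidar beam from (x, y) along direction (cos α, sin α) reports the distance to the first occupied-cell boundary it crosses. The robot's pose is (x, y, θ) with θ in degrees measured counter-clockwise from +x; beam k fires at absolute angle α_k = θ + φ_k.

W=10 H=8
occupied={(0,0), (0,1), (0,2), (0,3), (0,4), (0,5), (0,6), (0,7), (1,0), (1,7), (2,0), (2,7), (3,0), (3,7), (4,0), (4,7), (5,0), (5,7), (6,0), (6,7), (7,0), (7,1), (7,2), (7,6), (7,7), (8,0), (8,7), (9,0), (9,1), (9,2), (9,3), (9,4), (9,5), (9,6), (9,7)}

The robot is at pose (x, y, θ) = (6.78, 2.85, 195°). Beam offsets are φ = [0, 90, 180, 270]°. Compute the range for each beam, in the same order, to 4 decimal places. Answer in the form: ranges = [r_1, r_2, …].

ranges = [5.9839, 0.8500, 0.2278, 4.2964]

beam 1: φ=0°, α=195°
  cosα=-0.9659 sinα=-0.2588 | (6,2) | tMaxX 0.8075 tMaxY 3.2841 | tΔX 1.0353 tΔY 3.8637
    t=0.8075 [x] (5,2)
    t=1.8428 [x] (4,2)
    t=2.8781 [x] (3,2)
    t=3.2841 [y] (3,1)
    t=3.9133 [x] (2,1)
    t=4.9486 [x] (1,1)
    t=5.9839 [x] (0,1) — stop
  → r_1 = 5.9839
beam 2: φ=90°, α=285°
  cosα=0.2588 sinα=-0.9659 | (6,2) | tMaxX 0.8500 tMaxY 0.8800 | tΔX 3.8637 tΔY 1.0353
    t=0.8500 [x] (7,2) — stop
  → r_2 = 0.8500
beam 3: φ=180°, α=15°
  cosα=0.9659 sinα=0.2588 | (6,2) | tMaxX 0.2278 tMaxY 0.5796 | tΔX 1.0353 tΔY 3.8637
    t=0.2278 [x] (7,2) — stop
  → r_3 = 0.2278
beam 4: φ=270°, α=105°
  cosα=-0.2588 sinα=0.9659 | (6,2) | tMaxX 3.0137 tMaxY 0.1553 | tΔX 3.8637 tΔY 1.0353
    t=0.1553 [y] (6,3)
    t=1.1906 [y] (6,4)
    t=2.2258 [y] (6,5)
    t=3.0137 [x] (5,5)
    t=3.2611 [y] (5,6)
    t=4.2964 [y] (5,7) — stop
  → r_4 = 4.2964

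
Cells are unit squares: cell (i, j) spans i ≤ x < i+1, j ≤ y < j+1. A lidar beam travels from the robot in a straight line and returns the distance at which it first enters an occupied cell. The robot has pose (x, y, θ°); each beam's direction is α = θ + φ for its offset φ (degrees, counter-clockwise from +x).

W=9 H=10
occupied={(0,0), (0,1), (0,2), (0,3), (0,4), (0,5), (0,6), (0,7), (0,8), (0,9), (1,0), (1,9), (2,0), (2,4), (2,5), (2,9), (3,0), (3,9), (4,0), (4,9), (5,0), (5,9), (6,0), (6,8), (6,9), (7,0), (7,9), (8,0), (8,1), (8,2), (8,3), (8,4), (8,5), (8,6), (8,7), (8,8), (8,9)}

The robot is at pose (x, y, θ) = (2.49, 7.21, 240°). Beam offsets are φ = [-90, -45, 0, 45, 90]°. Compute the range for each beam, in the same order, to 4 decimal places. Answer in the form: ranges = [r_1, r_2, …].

beam 1: φ=-90°, α=150°
  d=(-0.8660,0.5000)  start (2,7)  tX=0.5658 tY=1.5800  stride 1/|dx|=1.1547 1/|dy|=2.0000
    cross x-line → (1,7), t=0.5658
    cross y-line → (1,8), t=1.5800
    cross x-line → (0,8), t=1.7205 (wall)
  → r_1 = 1.7205
beam 2: φ=-45°, α=195°
  d=(-0.9659,-0.2588)  start (2,7)  tX=0.5073 tY=0.8114  stride 1/|dx|=1.0353 1/|dy|=3.8637
    cross x-line → (1,7), t=0.5073
    cross y-line → (1,6), t=0.8114
    cross x-line → (0,6), t=1.5426 (wall)
  → r_2 = 1.5426
beam 3: φ=0°, α=240°
  d=(-0.5000,-0.8660)  start (2,7)  tX=0.9800 tY=0.2425  stride 1/|dx|=2.0000 1/|dy|=1.1547
    cross y-line → (2,6), t=0.2425
    cross x-line → (1,6), t=0.9800
    cross y-line → (1,5), t=1.3972
    cross y-line → (1,4), t=2.5519
    cross x-line → (0,4), t=2.9800 (wall)
  → r_3 = 2.9800
beam 4: φ=45°, α=285°
  d=(0.2588,-0.9659)  start (2,7)  tX=1.9705 tY=0.2174  stride 1/|dx|=3.8637 1/|dy|=1.0353
    cross y-line → (2,6), t=0.2174
    cross y-line → (2,5), t=1.2527 (wall)
  → r_4 = 1.2527
beam 5: φ=90°, α=330°
  d=(0.8660,-0.5000)  start (2,7)  tX=0.5889 tY=0.4200  stride 1/|dx|=1.1547 1/|dy|=2.0000
    cross y-line → (2,6), t=0.4200
    cross x-line → (3,6), t=0.5889
    cross x-line → (4,6), t=1.7436
    cross y-line → (4,5), t=2.4200
    cross x-line → (5,5), t=2.8983
    cross x-line → (6,5), t=4.0530
    cross y-line → (6,4), t=4.4200
    cross x-line → (7,4), t=5.2077
    cross x-line → (8,4), t=6.3624 (wall)
  → r_5 = 6.3624

ranges = [1.7205, 1.5426, 2.9800, 1.2527, 6.3624]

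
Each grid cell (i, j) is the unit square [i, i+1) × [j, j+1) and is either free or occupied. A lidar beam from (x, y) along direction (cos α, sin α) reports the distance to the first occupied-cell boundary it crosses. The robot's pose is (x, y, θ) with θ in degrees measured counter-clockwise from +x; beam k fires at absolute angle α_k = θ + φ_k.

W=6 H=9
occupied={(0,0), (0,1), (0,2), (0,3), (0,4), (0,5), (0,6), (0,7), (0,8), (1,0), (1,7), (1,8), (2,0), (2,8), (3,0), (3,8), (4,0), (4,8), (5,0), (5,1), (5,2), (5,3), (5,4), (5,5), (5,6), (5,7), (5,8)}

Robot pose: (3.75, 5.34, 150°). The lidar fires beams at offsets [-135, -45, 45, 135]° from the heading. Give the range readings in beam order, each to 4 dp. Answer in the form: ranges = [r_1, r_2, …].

ranges = [1.2941, 2.7538, 2.8470, 4.4931]

beam 1: φ=-135°, α=15°
  d=(0.9659,0.2588)  start (3,5)  tX=0.2588 tY=2.5500  stride 1/|dx|=1.0353 1/|dy|=3.8637
    cross x-line → (4,5), t=0.2588
    cross x-line → (5,5), t=1.2941 (wall)
  → r_1 = 1.2941
beam 2: φ=-45°, α=105°
  d=(-0.2588,0.9659)  start (3,5)  tX=2.8978 tY=0.6833  stride 1/|dx|=3.8637 1/|dy|=1.0353
    cross y-line → (3,6), t=0.6833
    cross y-line → (3,7), t=1.7186
    cross y-line → (3,8), t=2.7538 (wall)
  → r_2 = 2.7538
beam 3: φ=45°, α=195°
  d=(-0.9659,-0.2588)  start (3,5)  tX=0.7765 tY=1.3137  stride 1/|dx|=1.0353 1/|dy|=3.8637
    cross x-line → (2,5), t=0.7765
    cross y-line → (2,4), t=1.3137
    cross x-line → (1,4), t=1.8117
    cross x-line → (0,4), t=2.8470 (wall)
  → r_3 = 2.8470
beam 4: φ=135°, α=285°
  d=(0.2588,-0.9659)  start (3,5)  tX=0.9659 tY=0.3520  stride 1/|dx|=3.8637 1/|dy|=1.0353
    cross y-line → (3,4), t=0.3520
    cross x-line → (4,4), t=0.9659
    cross y-line → (4,3), t=1.3873
    cross y-line → (4,2), t=2.4225
    cross y-line → (4,1), t=3.4578
    cross y-line → (4,0), t=4.4931 (wall)
  → r_4 = 4.4931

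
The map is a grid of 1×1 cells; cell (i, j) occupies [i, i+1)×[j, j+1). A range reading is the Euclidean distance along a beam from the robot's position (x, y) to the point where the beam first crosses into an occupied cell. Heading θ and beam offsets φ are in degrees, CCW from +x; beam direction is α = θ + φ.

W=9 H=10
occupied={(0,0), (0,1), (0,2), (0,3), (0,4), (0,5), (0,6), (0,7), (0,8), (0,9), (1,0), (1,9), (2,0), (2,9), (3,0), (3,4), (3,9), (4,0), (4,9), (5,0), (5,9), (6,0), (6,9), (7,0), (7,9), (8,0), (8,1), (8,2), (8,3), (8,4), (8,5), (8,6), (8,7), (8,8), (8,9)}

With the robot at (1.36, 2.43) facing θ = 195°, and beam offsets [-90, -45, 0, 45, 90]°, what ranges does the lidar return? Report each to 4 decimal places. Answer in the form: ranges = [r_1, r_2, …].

ranges = [1.3909, 0.4157, 0.3727, 0.7200, 1.4804]

beam 1: φ=-90°, α=105°
  d=(-0.2588,0.9659)  start (1,2)  tX=1.3909 tY=0.5901  stride 1/|dx|=3.8637 1/|dy|=1.0353
    cross y-line → (1,3), t=0.5901
    cross x-line → (0,3), t=1.3909 (wall)
  → r_1 = 1.3909
beam 2: φ=-45°, α=150°
  d=(-0.8660,0.5000)  start (1,2)  tX=0.4157 tY=1.1400  stride 1/|dx|=1.1547 1/|dy|=2.0000
    cross x-line → (0,2), t=0.4157 (wall)
  → r_2 = 0.4157
beam 3: φ=0°, α=195°
  d=(-0.9659,-0.2588)  start (1,2)  tX=0.3727 tY=1.6614  stride 1/|dx|=1.0353 1/|dy|=3.8637
    cross x-line → (0,2), t=0.3727 (wall)
  → r_3 = 0.3727
beam 4: φ=45°, α=240°
  d=(-0.5000,-0.8660)  start (1,2)  tX=0.7200 tY=0.4965  stride 1/|dx|=2.0000 1/|dy|=1.1547
    cross y-line → (1,1), t=0.4965
    cross x-line → (0,1), t=0.7200 (wall)
  → r_4 = 0.7200
beam 5: φ=90°, α=285°
  d=(0.2588,-0.9659)  start (1,2)  tX=2.4728 tY=0.4452  stride 1/|dx|=3.8637 1/|dy|=1.0353
    cross y-line → (1,1), t=0.4452
    cross y-line → (1,0), t=1.4804 (wall)
  → r_5 = 1.4804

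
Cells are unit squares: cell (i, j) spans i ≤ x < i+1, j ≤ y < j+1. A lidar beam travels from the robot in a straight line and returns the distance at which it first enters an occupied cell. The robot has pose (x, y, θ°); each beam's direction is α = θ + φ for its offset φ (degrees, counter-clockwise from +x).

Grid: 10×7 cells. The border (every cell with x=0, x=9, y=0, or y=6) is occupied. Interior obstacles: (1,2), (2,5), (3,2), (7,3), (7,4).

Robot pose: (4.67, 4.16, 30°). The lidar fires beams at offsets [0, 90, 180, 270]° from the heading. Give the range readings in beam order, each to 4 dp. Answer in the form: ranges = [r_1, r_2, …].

beam 1: φ=0°, α=30°
  cosα=0.8660 sinα=0.5000 | (4,4) | tMaxX 0.3811 tMaxY 1.6800 | tΔX 1.1547 tΔY 2.0000
    t=0.3811 [x] (5,4)
    t=1.5358 [x] (6,4)
    t=1.6800 [y] (6,5)
    t=2.6905 [x] (7,5)
    t=3.6800 [y] (7,6) — stop
  → r_1 = 3.6800
beam 2: φ=90°, α=120°
  cosα=-0.5000 sinα=0.8660 | (4,4) | tMaxX 1.3400 tMaxY 0.9699 | tΔX 2.0000 tΔY 1.1547
    t=0.9699 [y] (4,5)
    t=1.3400 [x] (3,5)
    t=2.1246 [y] (3,6) — stop
  → r_2 = 2.1246
beam 3: φ=180°, α=210°
  cosα=-0.8660 sinα=-0.5000 | (4,4) | tMaxX 0.7736 tMaxY 0.3200 | tΔX 1.1547 tΔY 2.0000
    t=0.3200 [y] (4,3)
    t=0.7736 [x] (3,3)
    t=1.9283 [x] (2,3)
    t=2.3200 [y] (2,2)
    t=3.0831 [x] (1,2) — stop
  → r_3 = 3.0831
beam 4: φ=270°, α=300°
  cosα=0.5000 sinα=-0.8660 | (4,4) | tMaxX 0.6600 tMaxY 0.1848 | tΔX 2.0000 tΔY 1.1547
    t=0.1848 [y] (4,3)
    t=0.6600 [x] (5,3)
    t=1.3395 [y] (5,2)
    t=2.4942 [y] (5,1)
    t=2.6600 [x] (6,1)
    t=3.6489 [y] (6,0) — stop
  → r_4 = 3.6489

ranges = [3.6800, 2.1246, 3.0831, 3.6489]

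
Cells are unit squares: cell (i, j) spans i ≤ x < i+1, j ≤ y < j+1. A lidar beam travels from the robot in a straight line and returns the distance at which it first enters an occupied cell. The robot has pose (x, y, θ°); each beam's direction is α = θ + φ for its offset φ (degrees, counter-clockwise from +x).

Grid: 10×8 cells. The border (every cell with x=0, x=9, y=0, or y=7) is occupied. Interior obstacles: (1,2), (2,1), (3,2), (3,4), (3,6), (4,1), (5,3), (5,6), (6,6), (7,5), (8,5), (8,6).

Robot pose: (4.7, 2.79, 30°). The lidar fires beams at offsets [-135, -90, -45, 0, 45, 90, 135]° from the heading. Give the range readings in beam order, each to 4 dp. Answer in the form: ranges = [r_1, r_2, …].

ranges = [0.8179, 2.0669, 4.4517, 0.4200, 1.1591, 1.4000, 0.7247]

beam 1: φ=-135°, α=255°
  cosα=-0.2588 sinα=-0.9659 | (4,2) | tMaxX 2.7046 tMaxY 0.8179 | tΔX 3.8637 tΔY 1.0353
    t=0.8179 [y] (4,1) — stop
  → r_1 = 0.8179
beam 2: φ=-90°, α=300°
  cosα=0.5000 sinα=-0.8660 | (4,2) | tMaxX 0.6000 tMaxY 0.9122 | tΔX 2.0000 tΔY 1.1547
    t=0.6000 [x] (5,2)
    t=0.9122 [y] (5,1)
    t=2.0669 [y] (5,0) — stop
  → r_2 = 2.0669
beam 3: φ=-45°, α=345°
  cosα=0.9659 sinα=-0.2588 | (4,2) | tMaxX 0.3106 tMaxY 3.0523 | tΔX 1.0353 tΔY 3.8637
    t=0.3106 [x] (5,2)
    t=1.3459 [x] (6,2)
    t=2.3811 [x] (7,2)
    t=3.0523 [y] (7,1)
    t=3.4164 [x] (8,1)
    t=4.4517 [x] (9,1) — stop
  → r_3 = 4.4517
beam 4: φ=0°, α=30°
  cosα=0.8660 sinα=0.5000 | (4,2) | tMaxX 0.3464 tMaxY 0.4200 | tΔX 1.1547 tΔY 2.0000
    t=0.3464 [x] (5,2)
    t=0.4200 [y] (5,3) — stop
  → r_4 = 0.4200
beam 5: φ=45°, α=75°
  cosα=0.2588 sinα=0.9659 | (4,2) | tMaxX 1.1591 tMaxY 0.2174 | tΔX 3.8637 tΔY 1.0353
    t=0.2174 [y] (4,3)
    t=1.1591 [x] (5,3) — stop
  → r_5 = 1.1591
beam 6: φ=90°, α=120°
  cosα=-0.5000 sinα=0.8660 | (4,2) | tMaxX 1.4000 tMaxY 0.2425 | tΔX 2.0000 tΔY 1.1547
    t=0.2425 [y] (4,3)
    t=1.3972 [y] (4,4)
    t=1.4000 [x] (3,4) — stop
  → r_6 = 1.4000
beam 7: φ=135°, α=165°
  cosα=-0.9659 sinα=0.2588 | (4,2) | tMaxX 0.7247 tMaxY 0.8114 | tΔX 1.0353 tΔY 3.8637
    t=0.7247 [x] (3,2) — stop
  → r_7 = 0.7247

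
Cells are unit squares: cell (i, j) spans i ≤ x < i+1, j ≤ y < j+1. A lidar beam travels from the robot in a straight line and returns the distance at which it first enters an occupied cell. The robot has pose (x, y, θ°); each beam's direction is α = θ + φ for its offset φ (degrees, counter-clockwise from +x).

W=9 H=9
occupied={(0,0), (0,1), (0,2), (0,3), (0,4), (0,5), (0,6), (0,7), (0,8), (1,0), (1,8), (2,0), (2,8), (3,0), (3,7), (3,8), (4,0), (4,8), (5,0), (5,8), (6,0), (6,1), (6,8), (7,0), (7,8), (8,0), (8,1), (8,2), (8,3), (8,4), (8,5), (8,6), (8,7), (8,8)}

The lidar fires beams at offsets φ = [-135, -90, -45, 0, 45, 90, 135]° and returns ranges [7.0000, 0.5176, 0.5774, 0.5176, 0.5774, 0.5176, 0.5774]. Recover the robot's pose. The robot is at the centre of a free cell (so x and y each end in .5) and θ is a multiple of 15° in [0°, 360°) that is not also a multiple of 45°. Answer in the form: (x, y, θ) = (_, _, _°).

Enumerate (i+0.5, j+0.5, θ) over the 47 free cells and 16 admissible headings. For each, cast all 7 beams and compare to the given ranges.
  (4.5, 6.5, 210°): beam 1 = 1.5529 ≠ 7.0000 ✗
  (2.5, 5.5, 300°): beam 1 = 1.5529 ≠ 7.0000 ✗
  (2.5, 4.5, 210°): beam 1 = 2.5882 ≠ 7.0000 ✗
  (1.5, 1.5, 240°): beam 1 = 1.9319 ≠ 7.0000 ✗
  …
  (7.5, 1.5, 255°): r_1=7.0000, r_2=0.5176, r_3=0.5774, r_4=0.5176, r_5=0.5774, r_6=0.5176, r_7=0.5774 — all match ✓
Only this pose fits every beam.

(x, y, θ) = (7.5, 1.5, 255°)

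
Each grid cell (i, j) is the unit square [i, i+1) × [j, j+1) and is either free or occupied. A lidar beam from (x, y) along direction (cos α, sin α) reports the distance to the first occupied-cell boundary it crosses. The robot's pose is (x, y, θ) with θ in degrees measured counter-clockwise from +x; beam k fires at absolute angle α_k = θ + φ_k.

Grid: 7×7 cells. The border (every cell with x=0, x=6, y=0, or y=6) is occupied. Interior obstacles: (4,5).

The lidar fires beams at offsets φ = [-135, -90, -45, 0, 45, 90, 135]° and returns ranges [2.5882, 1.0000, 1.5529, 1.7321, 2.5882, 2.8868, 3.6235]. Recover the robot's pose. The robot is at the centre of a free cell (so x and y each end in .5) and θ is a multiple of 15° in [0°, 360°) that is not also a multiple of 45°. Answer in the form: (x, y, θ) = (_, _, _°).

(x, y, θ) = (3.5, 4.5, 120°)

Candidates: 24 free-cell centres × 16 headings = 384 poses. Raycast each; keep the one whose scan matches to 4 dp.
  (3.5, 4.5, 30°): beam 1 = 3.6235 ≠ 2.5882 ✗
  (2.5, 1.5, 105°): beam 1 = 1.0000 ≠ 2.5882 ✗
  (3.5, 1.5, 150°): beam 2 = 5.0000 ≠ 1.0000 ✗
  (2.5, 2.5, 105°): beam 1 = 3.0000 ≠ 2.5882 ✗
  …
  (3.5, 4.5, 120°): r_1=2.5882, r_2=1.0000, r_3=1.5529, r_4=1.7321, r_5=2.5882, r_6=2.8868, r_7=3.6235 — all match ✓
Unique over the lattice → pose = (3.5, 4.5, 120°).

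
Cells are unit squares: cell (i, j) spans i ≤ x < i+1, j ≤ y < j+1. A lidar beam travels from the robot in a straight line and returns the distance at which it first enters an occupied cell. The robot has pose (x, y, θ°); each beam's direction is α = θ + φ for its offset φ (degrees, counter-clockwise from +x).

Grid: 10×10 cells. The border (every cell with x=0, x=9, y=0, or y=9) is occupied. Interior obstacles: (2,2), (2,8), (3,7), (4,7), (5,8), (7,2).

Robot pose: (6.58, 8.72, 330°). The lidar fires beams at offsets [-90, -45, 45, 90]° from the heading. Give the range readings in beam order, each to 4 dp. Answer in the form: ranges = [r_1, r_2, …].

beam 1: φ=-90°, α=240°
  direction (-0.5000, -0.8660); cell (6,8); t to first gridline: x 1.1600, y 0.8314 (then +2.0000 / +1.1547)
    (6,7) via y @ 0.8314
    (5,7) via x @ 1.1600
    (5,6) via y @ 1.9861
    (5,5) via y @ 3.1408
    (4,5) via x @ 3.1600
    (4,4) via y @ 4.2955
    (3,4) via x @ 5.1600
    (3,3) via y @ 5.4502
    (3,2) via y @ 6.6049
    (2,2) via x @ 7.1600  # hit
  → r_1 = 7.1600
beam 2: φ=-45°, α=285°
  direction (0.2588, -0.9659); cell (6,8); t to first gridline: x 1.6228, y 0.7454 (then +3.8637 / +1.0353)
    (6,7) via y @ 0.7454
    (7,7) via x @ 1.6228
    (7,6) via y @ 1.7807
    (7,5) via y @ 2.8160
    (7,4) via y @ 3.8512
    (7,3) via y @ 4.8865
    (8,3) via x @ 5.4865
    (8,2) via y @ 5.9218
    (8,1) via y @ 6.9571
    (8,0) via y @ 7.9923  # hit
  → r_2 = 7.9923
beam 3: φ=45°, α=15°
  direction (0.9659, 0.2588); cell (6,8); t to first gridline: x 0.4348, y 1.0818 (then +1.0353 / +3.8637)
    (7,8) via x @ 0.4348
    (7,9) via y @ 1.0818  # hit
  → r_3 = 1.0818
beam 4: φ=90°, α=60°
  direction (0.5000, 0.8660); cell (6,8); t to first gridline: x 0.8400, y 0.3233 (then +2.0000 / +1.1547)
    (6,9) via y @ 0.3233  # hit
  → r_4 = 0.3233

ranges = [7.1600, 7.9923, 1.0818, 0.3233]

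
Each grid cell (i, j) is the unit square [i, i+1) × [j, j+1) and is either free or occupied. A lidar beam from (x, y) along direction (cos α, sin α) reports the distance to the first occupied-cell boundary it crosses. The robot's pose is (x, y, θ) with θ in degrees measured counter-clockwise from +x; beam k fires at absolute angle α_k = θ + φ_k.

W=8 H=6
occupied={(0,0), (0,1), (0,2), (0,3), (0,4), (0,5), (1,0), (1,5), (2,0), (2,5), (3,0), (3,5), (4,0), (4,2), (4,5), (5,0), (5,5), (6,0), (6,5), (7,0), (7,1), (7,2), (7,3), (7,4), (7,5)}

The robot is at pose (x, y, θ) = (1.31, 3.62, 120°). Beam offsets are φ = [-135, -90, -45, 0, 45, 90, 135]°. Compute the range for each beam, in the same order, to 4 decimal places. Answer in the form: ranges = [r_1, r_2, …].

beam 1: φ=-135°, α=345°
  dir = (cos 345°, sin 345°) = (0.9659, -0.2588); from cell (1,3)
  next x-line at t=0.7143, next y-line at t=2.3955; Δt_x=1.0353, Δt_y=3.8637
    x: enter (2,3) at t=0.7143
    x: enter (3,3) at t=1.7496
    y: enter (3,2) at t=2.3955
    x: enter (4,2) at t=2.7849 ← occupied
  → r_1 = 2.7849
beam 2: φ=-90°, α=30°
  dir = (cos 30°, sin 30°) = (0.8660, 0.5000); from cell (1,3)
  next x-line at t=0.7967, next y-line at t=0.7600; Δt_x=1.1547, Δt_y=2.0000
    y: enter (1,4) at t=0.7600
    x: enter (2,4) at t=0.7967
    x: enter (3,4) at t=1.9514
    y: enter (3,5) at t=2.7600 ← occupied
  → r_2 = 2.7600
beam 3: φ=-45°, α=75°
  dir = (cos 75°, sin 75°) = (0.2588, 0.9659); from cell (1,3)
  next x-line at t=2.6660, next y-line at t=0.3934; Δt_x=3.8637, Δt_y=1.0353
    y: enter (1,4) at t=0.3934
    y: enter (1,5) at t=1.4287 ← occupied
  → r_3 = 1.4287
beam 4: φ=0°, α=120°
  dir = (cos 120°, sin 120°) = (-0.5000, 0.8660); from cell (1,3)
  next x-line at t=0.6200, next y-line at t=0.4388; Δt_x=2.0000, Δt_y=1.1547
    y: enter (1,4) at t=0.4388
    x: enter (0,4) at t=0.6200 ← occupied
  → r_4 = 0.6200
beam 5: φ=45°, α=165°
  dir = (cos 165°, sin 165°) = (-0.9659, 0.2588); from cell (1,3)
  next x-line at t=0.3209, next y-line at t=1.4682; Δt_x=1.0353, Δt_y=3.8637
    x: enter (0,3) at t=0.3209 ← occupied
  → r_5 = 0.3209
beam 6: φ=90°, α=210°
  dir = (cos 210°, sin 210°) = (-0.8660, -0.5000); from cell (1,3)
  next x-line at t=0.3580, next y-line at t=1.2400; Δt_x=1.1547, Δt_y=2.0000
    x: enter (0,3) at t=0.3580 ← occupied
  → r_6 = 0.3580
beam 7: φ=135°, α=255°
  dir = (cos 255°, sin 255°) = (-0.2588, -0.9659); from cell (1,3)
  next x-line at t=1.1977, next y-line at t=0.6419; Δt_x=3.8637, Δt_y=1.0353
    y: enter (1,2) at t=0.6419
    x: enter (0,2) at t=1.1977 ← occupied
  → r_7 = 1.1977

ranges = [2.7849, 2.7600, 1.4287, 0.6200, 0.3209, 0.3580, 1.1977]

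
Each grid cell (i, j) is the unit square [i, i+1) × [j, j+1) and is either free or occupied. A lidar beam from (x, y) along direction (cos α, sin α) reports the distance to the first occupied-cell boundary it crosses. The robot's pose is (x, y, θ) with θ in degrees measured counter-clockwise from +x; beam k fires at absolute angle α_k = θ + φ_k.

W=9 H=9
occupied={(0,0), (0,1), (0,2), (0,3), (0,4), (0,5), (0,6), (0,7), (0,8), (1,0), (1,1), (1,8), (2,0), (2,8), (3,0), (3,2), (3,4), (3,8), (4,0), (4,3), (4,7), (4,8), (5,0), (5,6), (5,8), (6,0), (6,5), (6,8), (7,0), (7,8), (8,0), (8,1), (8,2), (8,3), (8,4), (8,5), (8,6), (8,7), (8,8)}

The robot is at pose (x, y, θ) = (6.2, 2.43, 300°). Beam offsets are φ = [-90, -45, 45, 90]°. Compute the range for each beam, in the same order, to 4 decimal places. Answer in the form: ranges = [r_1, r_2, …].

beam 1: φ=-90°, α=210°
  cosα=-0.8660 sinα=-0.5000 | (6,2) | tMaxX 0.2309 tMaxY 0.8600 | tΔX 1.1547 tΔY 2.0000
    t=0.2309 [x] (5,2)
    t=0.8600 [y] (5,1)
    t=1.3856 [x] (4,1)
    t=2.5403 [x] (3,1)
    t=2.8600 [y] (3,0) — stop
  → r_1 = 2.8600
beam 2: φ=-45°, α=255°
  cosα=-0.2588 sinα=-0.9659 | (6,2) | tMaxX 0.7727 tMaxY 0.4452 | tΔX 3.8637 tΔY 1.0353
    t=0.4452 [y] (6,1)
    t=0.7727 [x] (5,1)
    t=1.4804 [y] (5,0) — stop
  → r_2 = 1.4804
beam 3: φ=45°, α=345°
  cosα=0.9659 sinα=-0.2588 | (6,2) | tMaxX 0.8282 tMaxY 1.6614 | tΔX 1.0353 tΔY 3.8637
    t=0.8282 [x] (7,2)
    t=1.6614 [y] (7,1)
    t=1.8635 [x] (8,1) — stop
  → r_3 = 1.8635
beam 4: φ=90°, α=30°
  cosα=0.8660 sinα=0.5000 | (6,2) | tMaxX 0.9238 tMaxY 1.1400 | tΔX 1.1547 tΔY 2.0000
    t=0.9238 [x] (7,2)
    t=1.1400 [y] (7,3)
    t=2.0785 [x] (8,3) — stop
  → r_4 = 2.0785

ranges = [2.8600, 1.4804, 1.8635, 2.0785]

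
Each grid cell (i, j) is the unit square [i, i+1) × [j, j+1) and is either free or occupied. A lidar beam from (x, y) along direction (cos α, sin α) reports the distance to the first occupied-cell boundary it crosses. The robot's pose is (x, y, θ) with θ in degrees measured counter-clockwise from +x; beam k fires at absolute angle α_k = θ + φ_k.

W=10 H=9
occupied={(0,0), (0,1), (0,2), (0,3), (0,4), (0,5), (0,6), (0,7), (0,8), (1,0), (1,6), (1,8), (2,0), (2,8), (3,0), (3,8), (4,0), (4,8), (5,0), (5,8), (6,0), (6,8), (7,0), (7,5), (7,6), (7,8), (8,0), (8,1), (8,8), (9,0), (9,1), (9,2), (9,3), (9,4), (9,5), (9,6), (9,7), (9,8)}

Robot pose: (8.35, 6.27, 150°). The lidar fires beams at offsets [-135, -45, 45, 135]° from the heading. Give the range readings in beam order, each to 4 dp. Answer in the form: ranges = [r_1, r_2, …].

ranges = [0.6729, 1.7910, 0.3623, 2.5114]

beam 1: φ=-135°, α=15°
  d=(0.9659,0.2588)  start (8,6)  tX=0.6729 tY=2.8205  stride 1/|dx|=1.0353 1/|dy|=3.8637
    cross x-line → (9,6), t=0.6729 (wall)
  → r_1 = 0.6729
beam 2: φ=-45°, α=105°
  d=(-0.2588,0.9659)  start (8,6)  tX=1.3523 tY=0.7558  stride 1/|dx|=3.8637 1/|dy|=1.0353
    cross y-line → (8,7), t=0.7558
    cross x-line → (7,7), t=1.3523
    cross y-line → (7,8), t=1.7910 (wall)
  → r_2 = 1.7910
beam 3: φ=45°, α=195°
  d=(-0.9659,-0.2588)  start (8,6)  tX=0.3623 tY=1.0432  stride 1/|dx|=1.0353 1/|dy|=3.8637
    cross x-line → (7,6), t=0.3623 (wall)
  → r_3 = 0.3623
beam 4: φ=135°, α=285°
  d=(0.2588,-0.9659)  start (8,6)  tX=2.5114 tY=0.2795  stride 1/|dx|=3.8637 1/|dy|=1.0353
    cross y-line → (8,5), t=0.2795
    cross y-line → (8,4), t=1.3148
    cross y-line → (8,3), t=2.3501
    cross x-line → (9,3), t=2.5114 (wall)
  → r_4 = 2.5114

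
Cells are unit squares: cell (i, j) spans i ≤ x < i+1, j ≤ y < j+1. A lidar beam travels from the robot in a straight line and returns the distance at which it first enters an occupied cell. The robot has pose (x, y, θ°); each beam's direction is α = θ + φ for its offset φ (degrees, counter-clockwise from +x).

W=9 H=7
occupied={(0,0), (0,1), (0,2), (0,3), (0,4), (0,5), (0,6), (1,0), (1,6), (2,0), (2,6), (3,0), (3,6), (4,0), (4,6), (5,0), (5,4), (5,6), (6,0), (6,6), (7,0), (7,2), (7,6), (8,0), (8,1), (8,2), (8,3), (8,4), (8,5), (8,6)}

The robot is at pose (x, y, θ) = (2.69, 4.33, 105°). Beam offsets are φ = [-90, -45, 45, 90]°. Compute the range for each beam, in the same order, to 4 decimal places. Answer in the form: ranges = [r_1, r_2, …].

ranges = [2.3915, 1.9283, 1.9514, 1.7496]

beam 1: φ=-90°, α=15°
  direction (0.9659, 0.2588); cell (2,4); t to first gridline: x 0.3209, y 2.5887 (then +1.0353 / +3.8637)
    (3,4) via x @ 0.3209
    (4,4) via x @ 1.3562
    (5,4) via x @ 2.3915  # hit
  → r_1 = 2.3915
beam 2: φ=-45°, α=60°
  direction (0.5000, 0.8660); cell (2,4); t to first gridline: x 0.6200, y 0.7736 (then +2.0000 / +1.1547)
    (3,4) via x @ 0.6200
    (3,5) via y @ 0.7736
    (3,6) via y @ 1.9283  # hit
  → r_2 = 1.9283
beam 3: φ=45°, α=150°
  direction (-0.8660, 0.5000); cell (2,4); t to first gridline: x 0.7967, y 1.3400 (then +1.1547 / +2.0000)
    (1,4) via x @ 0.7967
    (1,5) via y @ 1.3400
    (0,5) via x @ 1.9514  # hit
  → r_3 = 1.9514
beam 4: φ=90°, α=195°
  direction (-0.9659, -0.2588); cell (2,4); t to first gridline: x 0.7143, y 1.2750 (then +1.0353 / +3.8637)
    (1,4) via x @ 0.7143
    (1,3) via y @ 1.2750
    (0,3) via x @ 1.7496  # hit
  → r_4 = 1.7496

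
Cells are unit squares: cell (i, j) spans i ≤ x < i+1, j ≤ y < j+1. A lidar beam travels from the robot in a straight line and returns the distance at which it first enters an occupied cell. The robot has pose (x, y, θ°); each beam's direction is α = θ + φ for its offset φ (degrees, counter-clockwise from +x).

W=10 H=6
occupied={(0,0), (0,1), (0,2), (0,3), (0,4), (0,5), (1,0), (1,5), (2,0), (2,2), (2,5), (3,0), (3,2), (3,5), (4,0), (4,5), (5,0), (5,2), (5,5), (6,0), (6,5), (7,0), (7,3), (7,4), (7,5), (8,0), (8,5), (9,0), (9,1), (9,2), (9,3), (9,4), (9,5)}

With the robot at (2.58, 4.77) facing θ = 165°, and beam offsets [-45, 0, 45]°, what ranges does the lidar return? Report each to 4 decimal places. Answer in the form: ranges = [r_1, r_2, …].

ranges = [0.2656, 0.8887, 1.8244]

beam 1: φ=-45°, α=120°
  direction (-0.5000, 0.8660); cell (2,4); t to first gridline: x 1.1600, y 0.2656 (then +2.0000 / +1.1547)
    (2,5) via y @ 0.2656  # hit
  → r_1 = 0.2656
beam 2: φ=0°, α=165°
  direction (-0.9659, 0.2588); cell (2,4); t to first gridline: x 0.6005, y 0.8887 (then +1.0353 / +3.8637)
    (1,4) via x @ 0.6005
    (1,5) via y @ 0.8887  # hit
  → r_2 = 0.8887
beam 3: φ=45°, α=210°
  direction (-0.8660, -0.5000); cell (2,4); t to first gridline: x 0.6697, y 1.5400 (then +1.1547 / +2.0000)
    (1,4) via x @ 0.6697
    (1,3) via y @ 1.5400
    (0,3) via x @ 1.8244  # hit
  → r_3 = 1.8244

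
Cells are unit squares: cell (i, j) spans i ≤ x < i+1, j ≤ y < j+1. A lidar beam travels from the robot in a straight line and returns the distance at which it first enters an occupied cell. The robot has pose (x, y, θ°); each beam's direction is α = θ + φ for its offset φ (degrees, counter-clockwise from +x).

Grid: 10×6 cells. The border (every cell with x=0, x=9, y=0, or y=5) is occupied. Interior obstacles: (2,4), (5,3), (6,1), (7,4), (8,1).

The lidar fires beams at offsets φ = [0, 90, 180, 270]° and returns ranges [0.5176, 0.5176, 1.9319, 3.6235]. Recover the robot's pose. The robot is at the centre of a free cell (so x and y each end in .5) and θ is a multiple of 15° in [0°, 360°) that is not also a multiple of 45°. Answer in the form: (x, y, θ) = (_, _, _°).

(x, y, θ) = (6.5, 4.5, 345°)

Enumerate (i+0.5, j+0.5, θ) over the 27 free cells and 16 admissible headings. For each, cast all 4 beams and compare to the given ranges.
  (5.5, 1.5, 210°): beam 1 = 1.0000 ≠ 0.5176 ✗
  (7.5, 3.5, 210°): beam 1 = 5.0000 ≠ 0.5176 ✗
  (1.5, 4.5, 150°): beam 1 = 0.5774 ≠ 0.5176 ✗
  (3.5, 2.5, 120°): beam 1 = 1.7321 ≠ 0.5176 ✗
  …
  (6.5, 4.5, 345°): r_1=0.5176, r_2=0.5176, r_3=1.9319, r_4=3.6235 — all match ✓
Only this pose fits every beam.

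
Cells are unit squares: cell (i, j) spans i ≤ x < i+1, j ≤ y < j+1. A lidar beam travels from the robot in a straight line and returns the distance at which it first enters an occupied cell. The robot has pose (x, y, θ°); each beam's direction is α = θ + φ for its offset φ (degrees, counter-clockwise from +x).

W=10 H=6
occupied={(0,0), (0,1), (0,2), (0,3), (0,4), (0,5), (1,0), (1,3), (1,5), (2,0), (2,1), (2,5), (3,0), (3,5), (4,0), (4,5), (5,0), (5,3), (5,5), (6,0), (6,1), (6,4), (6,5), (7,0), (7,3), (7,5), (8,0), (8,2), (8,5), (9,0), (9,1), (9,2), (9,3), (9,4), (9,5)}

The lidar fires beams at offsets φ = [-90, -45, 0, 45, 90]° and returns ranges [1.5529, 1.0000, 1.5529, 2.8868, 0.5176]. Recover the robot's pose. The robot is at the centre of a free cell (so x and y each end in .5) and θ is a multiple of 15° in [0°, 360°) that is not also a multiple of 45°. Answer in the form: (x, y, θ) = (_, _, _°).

Candidates: 25 free-cell centres × 16 headings = 400 poses. Raycast each; keep the one whose scan matches to 4 dp.
  (5.5, 1.5, 120°): beam 1 = 0.5774 ≠ 1.5529 ✗
  (4.5, 1.5, 15°): beam 1 = 0.5176 ≠ 1.5529 ✗
  (3.5, 3.5, 210°): beam 1 = 1.7321 ≠ 1.5529 ✗
  (4.5, 4.5, 15°): beam 1 = 3.6235 ≠ 1.5529 ✗
  …
  (7.5, 1.5, 75°): r_1=1.5529, r_2=1.0000, r_3=1.5529, r_4=2.8868, r_5=0.5176 — all match ✓
No second candidate reproduces the full scan.

(x, y, θ) = (7.5, 1.5, 75°)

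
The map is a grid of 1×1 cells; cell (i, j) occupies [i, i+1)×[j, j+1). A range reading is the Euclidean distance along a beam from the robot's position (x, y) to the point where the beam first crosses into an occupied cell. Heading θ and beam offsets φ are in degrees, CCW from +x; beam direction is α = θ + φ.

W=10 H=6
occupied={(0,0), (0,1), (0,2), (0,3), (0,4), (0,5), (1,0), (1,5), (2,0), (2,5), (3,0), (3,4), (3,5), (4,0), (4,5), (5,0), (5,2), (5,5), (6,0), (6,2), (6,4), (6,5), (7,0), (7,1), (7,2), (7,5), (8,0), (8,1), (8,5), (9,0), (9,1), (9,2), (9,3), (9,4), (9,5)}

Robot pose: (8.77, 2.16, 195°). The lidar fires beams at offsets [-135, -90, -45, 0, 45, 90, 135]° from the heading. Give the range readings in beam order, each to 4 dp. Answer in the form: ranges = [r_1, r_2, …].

ranges = [0.4600, 2.9402, 0.8891, 0.6182, 0.1848, 0.1656, 0.2656]

beam 1: φ=-135°, α=60°
  direction (0.5000, 0.8660); cell (8,2); t to first gridline: x 0.4600, y 0.9699 (then +2.0000 / +1.1547)
    (9,2) via x @ 0.4600  # hit
  → r_1 = 0.4600
beam 2: φ=-90°, α=105°
  direction (-0.2588, 0.9659); cell (8,2); t to first gridline: x 2.9751, y 0.8696 (then +3.8637 / +1.0353)
    (8,3) via y @ 0.8696
    (8,4) via y @ 1.9049
    (8,5) via y @ 2.9402  # hit
  → r_2 = 2.9402
beam 3: φ=-45°, α=150°
  direction (-0.8660, 0.5000); cell (8,2); t to first gridline: x 0.8891, y 1.6800 (then +1.1547 / +2.0000)
    (7,2) via x @ 0.8891  # hit
  → r_3 = 0.8891
beam 4: φ=0°, α=195°
  direction (-0.9659, -0.2588); cell (8,2); t to first gridline: x 0.7972, y 0.6182 (then +1.0353 / +3.8637)
    (8,1) via y @ 0.6182  # hit
  → r_4 = 0.6182
beam 5: φ=45°, α=240°
  direction (-0.5000, -0.8660); cell (8,2); t to first gridline: x 1.5400, y 0.1848 (then +2.0000 / +1.1547)
    (8,1) via y @ 0.1848  # hit
  → r_5 = 0.1848
beam 6: φ=90°, α=285°
  direction (0.2588, -0.9659); cell (8,2); t to first gridline: x 0.8887, y 0.1656 (then +3.8637 / +1.0353)
    (8,1) via y @ 0.1656  # hit
  → r_6 = 0.1656
beam 7: φ=135°, α=330°
  direction (0.8660, -0.5000); cell (8,2); t to first gridline: x 0.2656, y 0.3200 (then +1.1547 / +2.0000)
    (9,2) via x @ 0.2656  # hit
  → r_7 = 0.2656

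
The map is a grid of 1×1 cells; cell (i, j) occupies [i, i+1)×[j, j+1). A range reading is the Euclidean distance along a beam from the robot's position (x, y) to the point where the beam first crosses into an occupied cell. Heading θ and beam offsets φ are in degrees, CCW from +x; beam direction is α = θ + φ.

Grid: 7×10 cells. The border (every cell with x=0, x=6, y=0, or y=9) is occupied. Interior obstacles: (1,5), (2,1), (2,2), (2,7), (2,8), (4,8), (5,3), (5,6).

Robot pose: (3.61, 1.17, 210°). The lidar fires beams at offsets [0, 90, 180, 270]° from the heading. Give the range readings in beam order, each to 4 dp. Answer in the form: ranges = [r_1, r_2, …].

ranges = [0.3400, 0.1963, 2.7597, 1.2200]

beam 1: φ=0°, α=210°
  direction (-0.8660, -0.5000); cell (3,1); t to first gridline: x 0.7044, y 0.3400 (then +1.1547 / +2.0000)
    (3,0) via y @ 0.3400  # hit
  → r_1 = 0.3400
beam 2: φ=90°, α=300°
  direction (0.5000, -0.8660); cell (3,1); t to first gridline: x 0.7800, y 0.1963 (then +2.0000 / +1.1547)
    (3,0) via y @ 0.1963  # hit
  → r_2 = 0.1963
beam 3: φ=180°, α=30°
  direction (0.8660, 0.5000); cell (3,1); t to first gridline: x 0.4503, y 1.6600 (then +1.1547 / +2.0000)
    (4,1) via x @ 0.4503
    (5,1) via x @ 1.6050
    (5,2) via y @ 1.6600
    (6,2) via x @ 2.7597  # hit
  → r_3 = 2.7597
beam 4: φ=270°, α=120°
  direction (-0.5000, 0.8660); cell (3,1); t to first gridline: x 1.2200, y 0.9584 (then +2.0000 / +1.1547)
    (3,2) via y @ 0.9584
    (2,2) via x @ 1.2200  # hit
  → r_4 = 1.2200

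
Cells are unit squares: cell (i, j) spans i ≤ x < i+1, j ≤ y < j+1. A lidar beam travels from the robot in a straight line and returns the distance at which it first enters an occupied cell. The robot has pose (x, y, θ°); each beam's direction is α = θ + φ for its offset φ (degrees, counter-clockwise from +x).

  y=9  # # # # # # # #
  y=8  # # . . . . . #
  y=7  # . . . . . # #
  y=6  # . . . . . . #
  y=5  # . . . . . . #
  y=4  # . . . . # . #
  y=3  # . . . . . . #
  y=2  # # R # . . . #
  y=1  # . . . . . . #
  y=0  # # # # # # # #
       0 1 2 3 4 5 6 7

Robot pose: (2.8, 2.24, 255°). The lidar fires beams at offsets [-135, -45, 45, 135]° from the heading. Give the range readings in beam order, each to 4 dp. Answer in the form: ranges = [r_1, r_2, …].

ranges = [3.6000, 2.0785, 1.4318, 0.2309]

beam 1: φ=-135°, α=120°
  dir = (cos 120°, sin 120°) = (-0.5000, 0.8660); from cell (2,2)
  next x-line at t=1.6000, next y-line at t=0.8776; Δt_x=2.0000, Δt_y=1.1547
    y: enter (2,3) at t=0.8776
    x: enter (1,3) at t=1.6000
    y: enter (1,4) at t=2.0323
    y: enter (1,5) at t=3.1870
    x: enter (0,5) at t=3.6000 ← occupied
  → r_1 = 3.6000
beam 2: φ=-45°, α=210°
  dir = (cos 210°, sin 210°) = (-0.8660, -0.5000); from cell (2,2)
  next x-line at t=0.9238, next y-line at t=0.4800; Δt_x=1.1547, Δt_y=2.0000
    y: enter (2,1) at t=0.4800
    x: enter (1,1) at t=0.9238
    x: enter (0,1) at t=2.0785 ← occupied
  → r_2 = 2.0785
beam 3: φ=45°, α=300°
  dir = (cos 300°, sin 300°) = (0.5000, -0.8660); from cell (2,2)
  next x-line at t=0.4000, next y-line at t=0.2771; Δt_x=2.0000, Δt_y=1.1547
    y: enter (2,1) at t=0.2771
    x: enter (3,1) at t=0.4000
    y: enter (3,0) at t=1.4318 ← occupied
  → r_3 = 1.4318
beam 4: φ=135°, α=30°
  dir = (cos 30°, sin 30°) = (0.8660, 0.5000); from cell (2,2)
  next x-line at t=0.2309, next y-line at t=1.5200; Δt_x=1.1547, Δt_y=2.0000
    x: enter (3,2) at t=0.2309 ← occupied
  → r_4 = 0.2309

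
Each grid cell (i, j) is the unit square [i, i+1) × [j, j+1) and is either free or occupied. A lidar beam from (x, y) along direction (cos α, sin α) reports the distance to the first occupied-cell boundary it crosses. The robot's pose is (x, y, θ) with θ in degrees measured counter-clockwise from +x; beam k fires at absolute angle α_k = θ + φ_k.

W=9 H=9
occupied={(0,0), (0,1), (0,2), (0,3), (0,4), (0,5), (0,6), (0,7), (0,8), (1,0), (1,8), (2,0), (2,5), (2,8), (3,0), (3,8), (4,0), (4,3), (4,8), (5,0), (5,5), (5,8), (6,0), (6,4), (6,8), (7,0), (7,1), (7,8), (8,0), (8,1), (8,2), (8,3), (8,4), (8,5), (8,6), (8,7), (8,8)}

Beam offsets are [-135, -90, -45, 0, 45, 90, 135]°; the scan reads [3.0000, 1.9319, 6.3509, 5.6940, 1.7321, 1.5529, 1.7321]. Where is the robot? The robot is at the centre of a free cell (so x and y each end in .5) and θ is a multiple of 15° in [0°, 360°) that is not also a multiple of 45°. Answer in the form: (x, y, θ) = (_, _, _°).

(x, y, θ) = (2.5, 2.5, 105°)

Enumerate (i+0.5, j+0.5, θ) over the 44 free cells and 16 admissible headings. For each, cast all 7 beams and compare to the given ranges.
  (3.5, 4.5, 240°): beam 1 = 3.6235 ≠ 3.0000 ✗
  (4.5, 2.5, 75°): beam 1 = 1.7321 ≠ 3.0000 ✗
  (7.5, 5.5, 255°): beam 1 = 2.8868 ≠ 3.0000 ✗
  …
  (2.5, 2.5, 105°): r_1=3.0000, r_2=1.9319, r_3=6.3509, r_4=5.6940, r_5=1.7321, r_6=1.5529, r_7=1.7321 — all match ✓
No second candidate reproduces the full scan.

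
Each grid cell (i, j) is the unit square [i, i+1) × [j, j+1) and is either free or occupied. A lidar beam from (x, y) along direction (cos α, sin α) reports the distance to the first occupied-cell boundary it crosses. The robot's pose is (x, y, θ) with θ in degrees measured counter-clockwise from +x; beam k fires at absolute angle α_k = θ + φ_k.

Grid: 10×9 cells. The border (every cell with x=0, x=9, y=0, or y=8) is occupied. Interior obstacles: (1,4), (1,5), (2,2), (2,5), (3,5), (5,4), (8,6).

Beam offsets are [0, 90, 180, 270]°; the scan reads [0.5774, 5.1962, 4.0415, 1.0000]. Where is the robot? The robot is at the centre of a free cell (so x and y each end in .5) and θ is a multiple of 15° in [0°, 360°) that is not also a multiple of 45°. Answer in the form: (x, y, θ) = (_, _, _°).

(x, y, θ) = (4.5, 1.5, 300°)

Candidates: 49 free-cell centres × 16 headings = 784 poses. Raycast each; keep the one whose scan matches to 4 dp.
  (2.5, 4.5, 345°): beam 1 = 6.7293 ≠ 0.5774 ✗
  (8.5, 7.5, 330°): beam 2 = 0.5774 ≠ 5.1962 ✗
  (6.5, 4.5, 165°): beam 1 = 0.5176 ≠ 0.5774 ✗
  …
  (4.5, 1.5, 300°): r_1=0.5774, r_2=5.1962, r_3=4.0415, r_4=1.0000 — all match ✓
No second candidate reproduces the full scan.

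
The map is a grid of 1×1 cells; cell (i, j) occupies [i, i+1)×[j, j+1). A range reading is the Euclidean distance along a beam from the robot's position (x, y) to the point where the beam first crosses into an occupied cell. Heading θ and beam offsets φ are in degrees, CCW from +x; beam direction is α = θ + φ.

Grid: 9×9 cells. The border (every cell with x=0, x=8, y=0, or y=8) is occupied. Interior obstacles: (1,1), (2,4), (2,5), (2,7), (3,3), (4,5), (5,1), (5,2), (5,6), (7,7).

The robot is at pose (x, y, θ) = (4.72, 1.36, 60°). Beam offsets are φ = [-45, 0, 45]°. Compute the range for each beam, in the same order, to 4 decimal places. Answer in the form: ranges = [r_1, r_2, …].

ranges = [0.2899, 0.5600, 6.6456]

beam 1: φ=-45°, α=15°
  d=(0.9659,0.2588)  start (4,1)  tX=0.2899 tY=2.4728  stride 1/|dx|=1.0353 1/|dy|=3.8637
    cross x-line → (5,1), t=0.2899 (wall)
  → r_1 = 0.2899
beam 2: φ=0°, α=60°
  d=(0.5000,0.8660)  start (4,1)  tX=0.5600 tY=0.7390  stride 1/|dx|=2.0000 1/|dy|=1.1547
    cross x-line → (5,1), t=0.5600 (wall)
  → r_2 = 0.5600
beam 3: φ=45°, α=105°
  d=(-0.2588,0.9659)  start (4,1)  tX=2.7819 tY=0.6626  stride 1/|dx|=3.8637 1/|dy|=1.0353
    cross y-line → (4,2), t=0.6626
    cross y-line → (4,3), t=1.6979
    cross y-line → (4,4), t=2.7331
    cross x-line → (3,4), t=2.7819
    cross y-line → (3,5), t=3.7684
    cross y-line → (3,6), t=4.8037
    cross y-line → (3,7), t=5.8390
    cross x-line → (2,7), t=6.6456 (wall)
  → r_3 = 6.6456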